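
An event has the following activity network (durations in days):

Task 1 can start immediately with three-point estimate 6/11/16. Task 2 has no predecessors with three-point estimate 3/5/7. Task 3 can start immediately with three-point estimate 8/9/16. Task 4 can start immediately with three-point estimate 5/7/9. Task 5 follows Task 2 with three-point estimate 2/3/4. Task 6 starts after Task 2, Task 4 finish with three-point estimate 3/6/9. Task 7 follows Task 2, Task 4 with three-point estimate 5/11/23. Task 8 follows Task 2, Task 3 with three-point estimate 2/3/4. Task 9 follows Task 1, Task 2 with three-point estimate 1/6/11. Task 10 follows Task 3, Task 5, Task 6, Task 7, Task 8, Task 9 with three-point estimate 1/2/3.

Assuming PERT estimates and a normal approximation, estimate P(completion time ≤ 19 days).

te_Task 1 = (6 + 4·11 + 16)/6 = 66/6 = 11; σ²_Task 1 = ((16−6)/6)² = 2.778
te_Task 2 = (3 + 4·5 + 7)/6 = 30/6 = 5; σ²_Task 2 = ((7−3)/6)² = 0.444
te_Task 3 = (8 + 4·9 + 16)/6 = 60/6 = 10; σ²_Task 3 = ((16−8)/6)² = 1.778
te_Task 4 = (5 + 4·7 + 9)/6 = 42/6 = 7; σ²_Task 4 = ((9−5)/6)² = 0.444
te_Task 5 = (2 + 4·3 + 4)/6 = 18/6 = 3; σ²_Task 5 = ((4−2)/6)² = 0.111
te_Task 6 = (3 + 4·6 + 9)/6 = 36/6 = 6; σ²_Task 6 = ((9−3)/6)² = 1.000
te_Task 7 = (5 + 4·11 + 23)/6 = 72/6 = 12; σ²_Task 7 = ((23−5)/6)² = 9.000
te_Task 8 = (2 + 4·3 + 4)/6 = 18/6 = 3; σ²_Task 8 = ((4−2)/6)² = 0.111
te_Task 9 = (1 + 4·6 + 11)/6 = 36/6 = 6; σ²_Task 9 = ((11−1)/6)² = 2.778
te_Task 10 = (1 + 4·2 + 3)/6 = 12/6 = 2; σ²_Task 10 = ((3−1)/6)² = 0.111

Forward pass:
ES_Task 1 = 0; EF_Task 1 = 11
ES_Task 2 = 0; EF_Task 2 = 5
ES_Task 3 = 0; EF_Task 3 = 10
ES_Task 4 = 0; EF_Task 4 = 7
ES_Task 5 = 5; EF_Task 5 = 5+3 = 8
ES_Task 6 = max(EF_Task 2=5, EF_Task 4=7) = 7; EF_Task 6 = 7+6 = 13
ES_Task 7 = max(EF_Task 2=5, EF_Task 4=7) = 7; EF_Task 7 = 7+12 = 19
ES_Task 8 = max(EF_Task 2=5, EF_Task 3=10) = 10; EF_Task 8 = 10+3 = 13
ES_Task 9 = max(EF_Task 1=11, EF_Task 2=5) = 11; EF_Task 9 = 11+6 = 17
ES_Task 10 = max(EF_Task 3=10, EF_Task 5=8, EF_Task 6=13, EF_Task 7=19, EF_Task 8=13, EF_Task 9=17) = 19; EF_Task 10 = 19+2 = 21
Expected project duration μ = 21 days. Critical path: Task 4 → Task 7 → Task 10.

Variance along critical path = 0.444 + 9.000 + 0.111 = 9.556; σ = √9.556 = 3.091 days.
Z = (19 − 21) / 3.091 = -0.647
P(T ≤ 19) = Φ(-0.647) ≈ 0.259

0.259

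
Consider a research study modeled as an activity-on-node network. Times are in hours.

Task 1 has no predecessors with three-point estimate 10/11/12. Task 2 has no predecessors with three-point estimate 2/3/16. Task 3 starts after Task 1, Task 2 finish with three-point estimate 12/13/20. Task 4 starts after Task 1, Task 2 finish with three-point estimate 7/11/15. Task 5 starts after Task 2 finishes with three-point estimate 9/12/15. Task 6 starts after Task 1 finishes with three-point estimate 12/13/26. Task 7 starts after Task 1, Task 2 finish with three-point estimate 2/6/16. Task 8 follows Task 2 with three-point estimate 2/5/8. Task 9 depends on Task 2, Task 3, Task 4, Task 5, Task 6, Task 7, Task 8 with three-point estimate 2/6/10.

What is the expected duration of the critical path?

32 hours

te_Task 1 = (10 + 4·11 + 12)/6 = 66/6 = 11
te_Task 2 = (2 + 4·3 + 16)/6 = 30/6 = 5
te_Task 3 = (12 + 4·13 + 20)/6 = 84/6 = 14
te_Task 4 = (7 + 4·11 + 15)/6 = 66/6 = 11
te_Task 5 = (9 + 4·12 + 15)/6 = 72/6 = 12
te_Task 6 = (12 + 4·13 + 26)/6 = 90/6 = 15
te_Task 7 = (2 + 4·6 + 16)/6 = 42/6 = 7
te_Task 8 = (2 + 4·5 + 8)/6 = 30/6 = 5
te_Task 9 = (2 + 4·6 + 10)/6 = 36/6 = 6

Forward pass:
ES_Task 1 = 0; EF_Task 1 = 11
ES_Task 2 = 0; EF_Task 2 = 5
ES_Task 3 = max(EF_Task 1=11, EF_Task 2=5) = 11; EF_Task 3 = 11+14 = 25
ES_Task 4 = max(EF_Task 1=11, EF_Task 2=5) = 11; EF_Task 4 = 11+11 = 22
ES_Task 5 = 5; EF_Task 5 = 5+12 = 17
ES_Task 6 = 11; EF_Task 6 = 11+15 = 26
ES_Task 7 = max(EF_Task 1=11, EF_Task 2=5) = 11; EF_Task 7 = 11+7 = 18
ES_Task 8 = 5; EF_Task 8 = 5+5 = 10
ES_Task 9 = max(EF_Task 2=5, EF_Task 3=25, EF_Task 4=22, EF_Task 5=17, EF_Task 6=26, EF_Task 7=18, EF_Task 8=10) = 26; EF_Task 9 = 26+6 = 32
Expected project duration μ = 32 hours. Critical path: Task 1 → Task 6 → Task 9.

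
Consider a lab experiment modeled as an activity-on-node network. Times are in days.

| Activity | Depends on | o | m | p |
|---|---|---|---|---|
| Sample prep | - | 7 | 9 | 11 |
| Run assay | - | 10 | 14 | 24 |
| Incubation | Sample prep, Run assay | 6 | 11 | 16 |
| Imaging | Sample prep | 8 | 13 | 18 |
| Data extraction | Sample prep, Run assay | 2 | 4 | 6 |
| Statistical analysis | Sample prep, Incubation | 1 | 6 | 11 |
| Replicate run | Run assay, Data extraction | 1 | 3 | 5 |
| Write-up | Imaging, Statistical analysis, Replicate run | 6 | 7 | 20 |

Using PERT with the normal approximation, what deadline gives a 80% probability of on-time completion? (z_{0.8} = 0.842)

te_Sample prep = (7 + 4·9 + 11)/6 = 54/6 = 9; σ²_Sample prep = ((11−7)/6)² = 0.444
te_Run assay = (10 + 4·14 + 24)/6 = 90/6 = 15; σ²_Run assay = ((24−10)/6)² = 5.444
te_Incubation = (6 + 4·11 + 16)/6 = 66/6 = 11; σ²_Incubation = ((16−6)/6)² = 2.778
te_Imaging = (8 + 4·13 + 18)/6 = 78/6 = 13; σ²_Imaging = ((18−8)/6)² = 2.778
te_Data extraction = (2 + 4·4 + 6)/6 = 24/6 = 4; σ²_Data extraction = ((6−2)/6)² = 0.444
te_Statistical analysis = (1 + 4·6 + 11)/6 = 36/6 = 6; σ²_Statistical analysis = ((11−1)/6)² = 2.778
te_Replicate run = (1 + 4·3 + 5)/6 = 18/6 = 3; σ²_Replicate run = ((5−1)/6)² = 0.444
te_Write-up = (6 + 4·7 + 20)/6 = 54/6 = 9; σ²_Write-up = ((20−6)/6)² = 5.444

Forward pass:
ES_Sample prep = 0; EF_Sample prep = 9
ES_Run assay = 0; EF_Run assay = 15
ES_Incubation = max(EF_Sample prep=9, EF_Run assay=15) = 15; EF_Incubation = 15+11 = 26
ES_Imaging = 9; EF_Imaging = 9+13 = 22
ES_Data extraction = max(EF_Sample prep=9, EF_Run assay=15) = 15; EF_Data extraction = 15+4 = 19
ES_Statistical analysis = max(EF_Sample prep=9, EF_Incubation=26) = 26; EF_Statistical analysis = 26+6 = 32
ES_Replicate run = max(EF_Run assay=15, EF_Data extraction=19) = 19; EF_Replicate run = 19+3 = 22
ES_Write-up = max(EF_Imaging=22, EF_Statistical analysis=32, EF_Replicate run=22) = 32; EF_Write-up = 32+9 = 41
Expected project duration μ = 41 days. Critical path: Run assay → Incubation → Statistical analysis → Write-up.

Variance along critical path = 5.444 + 2.778 + 2.778 + 5.444 = 16.444; σ = 4.055 days.
D = μ + z·σ = 41 + 0.842·4.055 = 44.4 days

44.4 days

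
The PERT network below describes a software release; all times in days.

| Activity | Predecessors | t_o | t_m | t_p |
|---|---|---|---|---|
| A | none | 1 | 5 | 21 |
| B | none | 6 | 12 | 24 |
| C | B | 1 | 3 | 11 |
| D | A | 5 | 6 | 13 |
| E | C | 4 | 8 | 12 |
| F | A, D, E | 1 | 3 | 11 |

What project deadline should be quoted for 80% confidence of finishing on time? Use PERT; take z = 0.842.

te_A = (1 + 4·5 + 21)/6 = 42/6 = 7; σ²_A = ((21−1)/6)² = 11.111
te_B = (6 + 4·12 + 24)/6 = 78/6 = 13; σ²_B = ((24−6)/6)² = 9.000
te_C = (1 + 4·3 + 11)/6 = 24/6 = 4; σ²_C = ((11−1)/6)² = 2.778
te_D = (5 + 4·6 + 13)/6 = 42/6 = 7; σ²_D = ((13−5)/6)² = 1.778
te_E = (4 + 4·8 + 12)/6 = 48/6 = 8; σ²_E = ((12−4)/6)² = 1.778
te_F = (1 + 4·3 + 11)/6 = 24/6 = 4; σ²_F = ((11−1)/6)² = 2.778

Forward pass:
ES_A = 0; EF_A = 7
ES_B = 0; EF_B = 13
ES_C = 13; EF_C = 13+4 = 17
ES_D = 7; EF_D = 7+7 = 14
ES_E = 17; EF_E = 17+8 = 25
ES_F = max(EF_A=7, EF_D=14, EF_E=25) = 25; EF_F = 25+4 = 29
Expected project duration μ = 29 days. Critical path: B → C → E → F.

Variance along critical path = 9.000 + 2.778 + 1.778 + 2.778 = 16.333; σ = 4.041 days.
D = μ + z·σ = 29 + 0.842·4.041 = 32.4 days

32.4 days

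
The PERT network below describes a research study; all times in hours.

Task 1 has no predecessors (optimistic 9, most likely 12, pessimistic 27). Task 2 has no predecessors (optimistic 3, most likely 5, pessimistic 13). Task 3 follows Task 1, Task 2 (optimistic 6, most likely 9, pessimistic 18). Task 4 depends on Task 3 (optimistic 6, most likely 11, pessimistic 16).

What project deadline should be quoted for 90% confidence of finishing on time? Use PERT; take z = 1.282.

40.1 hours

te_Task 1 = (9 + 4·12 + 27)/6 = 84/6 = 14; σ²_Task 1 = ((27−9)/6)² = 9.000
te_Task 2 = (3 + 4·5 + 13)/6 = 36/6 = 6; σ²_Task 2 = ((13−3)/6)² = 2.778
te_Task 3 = (6 + 4·9 + 18)/6 = 60/6 = 10; σ²_Task 3 = ((18−6)/6)² = 4.000
te_Task 4 = (6 + 4·11 + 16)/6 = 66/6 = 11; σ²_Task 4 = ((16−6)/6)² = 2.778

Forward pass:
ES_Task 1 = 0; EF_Task 1 = 14
ES_Task 2 = 0; EF_Task 2 = 6
ES_Task 3 = max(EF_Task 1=14, EF_Task 2=6) = 14; EF_Task 3 = 14+10 = 24
ES_Task 4 = 24; EF_Task 4 = 24+11 = 35
Expected project duration μ = 35 hours. Critical path: Task 1 → Task 3 → Task 4.

Variance along critical path = 9.000 + 4.000 + 2.778 = 15.778; σ = 3.972 hours.
D = μ + z·σ = 35 + 1.282·3.972 = 40.1 hours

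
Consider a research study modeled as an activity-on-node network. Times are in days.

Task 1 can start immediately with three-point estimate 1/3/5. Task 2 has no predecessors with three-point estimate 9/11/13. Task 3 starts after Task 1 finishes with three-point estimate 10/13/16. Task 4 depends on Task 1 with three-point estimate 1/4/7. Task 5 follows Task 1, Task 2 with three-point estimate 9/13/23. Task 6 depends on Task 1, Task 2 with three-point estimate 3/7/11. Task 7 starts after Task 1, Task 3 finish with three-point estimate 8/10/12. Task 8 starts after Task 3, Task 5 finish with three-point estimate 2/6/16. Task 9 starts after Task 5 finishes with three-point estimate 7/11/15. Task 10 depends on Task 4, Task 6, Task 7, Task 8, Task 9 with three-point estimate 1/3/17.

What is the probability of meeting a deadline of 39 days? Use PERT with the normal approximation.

te_Task 1 = (1 + 4·3 + 5)/6 = 18/6 = 3; σ²_Task 1 = ((5−1)/6)² = 0.444
te_Task 2 = (9 + 4·11 + 13)/6 = 66/6 = 11; σ²_Task 2 = ((13−9)/6)² = 0.444
te_Task 3 = (10 + 4·13 + 16)/6 = 78/6 = 13; σ²_Task 3 = ((16−10)/6)² = 1.000
te_Task 4 = (1 + 4·4 + 7)/6 = 24/6 = 4; σ²_Task 4 = ((7−1)/6)² = 1.000
te_Task 5 = (9 + 4·13 + 23)/6 = 84/6 = 14; σ²_Task 5 = ((23−9)/6)² = 5.444
te_Task 6 = (3 + 4·7 + 11)/6 = 42/6 = 7; σ²_Task 6 = ((11−3)/6)² = 1.778
te_Task 7 = (8 + 4·10 + 12)/6 = 60/6 = 10; σ²_Task 7 = ((12−8)/6)² = 0.444
te_Task 8 = (2 + 4·6 + 16)/6 = 42/6 = 7; σ²_Task 8 = ((16−2)/6)² = 5.444
te_Task 9 = (7 + 4·11 + 15)/6 = 66/6 = 11; σ²_Task 9 = ((15−7)/6)² = 1.778
te_Task 10 = (1 + 4·3 + 17)/6 = 30/6 = 5; σ²_Task 10 = ((17−1)/6)² = 7.111

Forward pass:
ES_Task 1 = 0; EF_Task 1 = 3
ES_Task 2 = 0; EF_Task 2 = 11
ES_Task 3 = 3; EF_Task 3 = 3+13 = 16
ES_Task 4 = 3; EF_Task 4 = 3+4 = 7
ES_Task 5 = max(EF_Task 1=3, EF_Task 2=11) = 11; EF_Task 5 = 11+14 = 25
ES_Task 6 = max(EF_Task 1=3, EF_Task 2=11) = 11; EF_Task 6 = 11+7 = 18
ES_Task 7 = max(EF_Task 1=3, EF_Task 3=16) = 16; EF_Task 7 = 16+10 = 26
ES_Task 8 = max(EF_Task 3=16, EF_Task 5=25) = 25; EF_Task 8 = 25+7 = 32
ES_Task 9 = 25; EF_Task 9 = 25+11 = 36
ES_Task 10 = max(EF_Task 4=7, EF_Task 6=18, EF_Task 7=26, EF_Task 8=32, EF_Task 9=36) = 36; EF_Task 10 = 36+5 = 41
Expected project duration μ = 41 days. Critical path: Task 2 → Task 5 → Task 9 → Task 10.

Variance along critical path = 0.444 + 5.444 + 1.778 + 7.111 = 14.778; σ = √14.778 = 3.844 days.
Z = (39 − 41) / 3.844 = -0.520
P(T ≤ 39) = Φ(-0.520) ≈ 0.301

0.301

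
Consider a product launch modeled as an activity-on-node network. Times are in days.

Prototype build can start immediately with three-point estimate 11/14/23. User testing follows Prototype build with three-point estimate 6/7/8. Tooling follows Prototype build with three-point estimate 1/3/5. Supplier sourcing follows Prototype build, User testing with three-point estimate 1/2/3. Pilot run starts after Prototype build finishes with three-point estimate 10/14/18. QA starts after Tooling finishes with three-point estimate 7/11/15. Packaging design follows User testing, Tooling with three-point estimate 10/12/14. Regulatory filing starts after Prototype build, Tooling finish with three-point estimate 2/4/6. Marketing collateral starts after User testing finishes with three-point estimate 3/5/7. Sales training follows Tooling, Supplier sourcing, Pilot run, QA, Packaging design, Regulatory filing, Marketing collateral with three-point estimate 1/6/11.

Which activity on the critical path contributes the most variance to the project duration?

te_Prototype build = (11 + 4·14 + 23)/6 = 90/6 = 15; σ²_Prototype build = ((23−11)/6)² = 4.000
te_User testing = (6 + 4·7 + 8)/6 = 42/6 = 7; σ²_User testing = ((8−6)/6)² = 0.111
te_Tooling = (1 + 4·3 + 5)/6 = 18/6 = 3; σ²_Tooling = ((5−1)/6)² = 0.444
te_Supplier sourcing = (1 + 4·2 + 3)/6 = 12/6 = 2; σ²_Supplier sourcing = ((3−1)/6)² = 0.111
te_Pilot run = (10 + 4·14 + 18)/6 = 84/6 = 14; σ²_Pilot run = ((18−10)/6)² = 1.778
te_QA = (7 + 4·11 + 15)/6 = 66/6 = 11; σ²_QA = ((15−7)/6)² = 1.778
te_Packaging design = (10 + 4·12 + 14)/6 = 72/6 = 12; σ²_Packaging design = ((14−10)/6)² = 0.444
te_Regulatory filing = (2 + 4·4 + 6)/6 = 24/6 = 4; σ²_Regulatory filing = ((6−2)/6)² = 0.444
te_Marketing collateral = (3 + 4·5 + 7)/6 = 30/6 = 5; σ²_Marketing collateral = ((7−3)/6)² = 0.444
te_Sales training = (1 + 4·6 + 11)/6 = 36/6 = 6; σ²_Sales training = ((11−1)/6)² = 2.778

Forward pass:
ES_Prototype build = 0; EF_Prototype build = 15
ES_User testing = 15; EF_User testing = 15+7 = 22
ES_Tooling = 15; EF_Tooling = 15+3 = 18
ES_Supplier sourcing = max(EF_Prototype build=15, EF_User testing=22) = 22; EF_Supplier sourcing = 22+2 = 24
ES_Pilot run = 15; EF_Pilot run = 15+14 = 29
ES_QA = 18; EF_QA = 18+11 = 29
ES_Packaging design = max(EF_User testing=22, EF_Tooling=18) = 22; EF_Packaging design = 22+12 = 34
ES_Regulatory filing = max(EF_Prototype build=15, EF_Tooling=18) = 18; EF_Regulatory filing = 18+4 = 22
ES_Marketing collateral = 22; EF_Marketing collateral = 22+5 = 27
ES_Sales training = max(EF_Tooling=18, EF_Supplier sourcing=24, EF_Pilot run=29, EF_QA=29, EF_Packaging design=34, EF_Regulatory filing=22, EF_Marketing collateral=27) = 34; EF_Sales training = 34+6 = 40
Expected project duration μ = 40 days. Critical path: Prototype build → User testing → Packaging design → Sales training.

Variances on critical path: σ²_Prototype build=4.000, σ²_User testing=0.111, σ²_Packaging design=0.444, σ²_Sales training=2.778.
Largest is σ²_Prototype build = 4.000.

Prototype build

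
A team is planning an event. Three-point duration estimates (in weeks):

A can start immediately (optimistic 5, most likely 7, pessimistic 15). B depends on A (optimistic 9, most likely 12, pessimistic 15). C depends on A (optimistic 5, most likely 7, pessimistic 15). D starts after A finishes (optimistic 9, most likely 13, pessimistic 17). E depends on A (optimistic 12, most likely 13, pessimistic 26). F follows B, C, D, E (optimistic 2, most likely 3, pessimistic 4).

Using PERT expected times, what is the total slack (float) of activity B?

te_A = (5 + 4·7 + 15)/6 = 48/6 = 8
te_B = (9 + 4·12 + 15)/6 = 72/6 = 12
te_C = (5 + 4·7 + 15)/6 = 48/6 = 8
te_D = (9 + 4·13 + 17)/6 = 78/6 = 13
te_E = (12 + 4·13 + 26)/6 = 90/6 = 15
te_F = (2 + 4·3 + 4)/6 = 18/6 = 3

Forward pass:
ES_A = 0; EF_A = 8
ES_B = 8; EF_B = 8+12 = 20
ES_C = 8; EF_C = 8+8 = 16
ES_D = 8; EF_D = 8+13 = 21
ES_E = 8; EF_E = 8+15 = 23
ES_F = max(EF_B=20, EF_C=16, EF_D=21, EF_E=23) = 23; EF_F = 23+3 = 26
Expected project duration μ = 26 weeks. Critical path: A → E → F.

Backward pass:
LF_F = 26; LS_F = 26−3 = 23
LF_E = LS_F = 23; LS_E = 23−15 = 8
LF_D = LS_F = 23; LS_D = 23−13 = 10
LF_C = LS_F = 23; LS_C = 23−8 = 15
LF_B = LS_F = 23; LS_B = 23−12 = 11
LF_A = min(LS_B=11, LS_C=15, LS_D=10, LS_E=8) = 8; LS_A = 8−8 = 0
Slack_B = LS_B − ES_B = 11 − 8 = 3

3 weeks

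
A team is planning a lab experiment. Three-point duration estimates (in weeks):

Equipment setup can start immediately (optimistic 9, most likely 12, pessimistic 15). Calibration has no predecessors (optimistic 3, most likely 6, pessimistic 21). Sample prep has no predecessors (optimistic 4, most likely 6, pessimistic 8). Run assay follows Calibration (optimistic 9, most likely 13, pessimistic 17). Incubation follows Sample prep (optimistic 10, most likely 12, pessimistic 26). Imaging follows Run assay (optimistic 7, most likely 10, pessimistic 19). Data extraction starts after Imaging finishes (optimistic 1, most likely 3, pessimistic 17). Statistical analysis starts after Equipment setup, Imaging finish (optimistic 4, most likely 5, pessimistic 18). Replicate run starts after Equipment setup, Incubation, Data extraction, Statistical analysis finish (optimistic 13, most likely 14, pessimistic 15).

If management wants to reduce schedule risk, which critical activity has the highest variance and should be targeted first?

te_Equipment setup = (9 + 4·12 + 15)/6 = 72/6 = 12; σ²_Equipment setup = ((15−9)/6)² = 1.000
te_Calibration = (3 + 4·6 + 21)/6 = 48/6 = 8; σ²_Calibration = ((21−3)/6)² = 9.000
te_Sample prep = (4 + 4·6 + 8)/6 = 36/6 = 6; σ²_Sample prep = ((8−4)/6)² = 0.444
te_Run assay = (9 + 4·13 + 17)/6 = 78/6 = 13; σ²_Run assay = ((17−9)/6)² = 1.778
te_Incubation = (10 + 4·12 + 26)/6 = 84/6 = 14; σ²_Incubation = ((26−10)/6)² = 7.111
te_Imaging = (7 + 4·10 + 19)/6 = 66/6 = 11; σ²_Imaging = ((19−7)/6)² = 4.000
te_Data extraction = (1 + 4·3 + 17)/6 = 30/6 = 5; σ²_Data extraction = ((17−1)/6)² = 7.111
te_Statistical analysis = (4 + 4·5 + 18)/6 = 42/6 = 7; σ²_Statistical analysis = ((18−4)/6)² = 5.444
te_Replicate run = (13 + 4·14 + 15)/6 = 84/6 = 14; σ²_Replicate run = ((15−13)/6)² = 0.111

Forward pass:
ES_Equipment setup = 0; EF_Equipment setup = 12
ES_Calibration = 0; EF_Calibration = 8
ES_Sample prep = 0; EF_Sample prep = 6
ES_Run assay = 8; EF_Run assay = 8+13 = 21
ES_Incubation = 6; EF_Incubation = 6+14 = 20
ES_Imaging = 21; EF_Imaging = 21+11 = 32
ES_Data extraction = 32; EF_Data extraction = 32+5 = 37
ES_Statistical analysis = max(EF_Equipment setup=12, EF_Imaging=32) = 32; EF_Statistical analysis = 32+7 = 39
ES_Replicate run = max(EF_Equipment setup=12, EF_Incubation=20, EF_Data extraction=37, EF_Statistical analysis=39) = 39; EF_Replicate run = 39+14 = 53
Expected project duration μ = 53 weeks. Critical path: Calibration → Run assay → Imaging → Statistical analysis → Replicate run.

Variances on critical path: σ²_Calibration=9.000, σ²_Run assay=1.778, σ²_Imaging=4.000, σ²_Statistical analysis=5.444, σ²_Replicate run=0.111.
Largest is σ²_Calibration = 9.000.

Calibration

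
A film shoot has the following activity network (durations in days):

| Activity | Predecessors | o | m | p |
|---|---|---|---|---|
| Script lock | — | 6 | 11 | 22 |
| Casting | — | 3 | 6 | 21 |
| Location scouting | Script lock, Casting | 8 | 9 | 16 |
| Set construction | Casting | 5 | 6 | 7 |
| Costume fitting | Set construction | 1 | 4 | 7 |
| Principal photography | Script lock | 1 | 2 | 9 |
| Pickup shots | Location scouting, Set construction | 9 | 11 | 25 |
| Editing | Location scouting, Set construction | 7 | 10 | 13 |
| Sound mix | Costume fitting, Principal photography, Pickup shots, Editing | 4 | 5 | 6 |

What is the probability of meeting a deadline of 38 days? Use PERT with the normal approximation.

0.309

te_Script lock = (6 + 4·11 + 22)/6 = 72/6 = 12; σ²_Script lock = ((22−6)/6)² = 7.111
te_Casting = (3 + 4·6 + 21)/6 = 48/6 = 8; σ²_Casting = ((21−3)/6)² = 9.000
te_Location scouting = (8 + 4·9 + 16)/6 = 60/6 = 10; σ²_Location scouting = ((16−8)/6)² = 1.778
te_Set construction = (5 + 4·6 + 7)/6 = 36/6 = 6; σ²_Set construction = ((7−5)/6)² = 0.111
te_Costume fitting = (1 + 4·4 + 7)/6 = 24/6 = 4; σ²_Costume fitting = ((7−1)/6)² = 1.000
te_Principal photography = (1 + 4·2 + 9)/6 = 18/6 = 3; σ²_Principal photography = ((9−1)/6)² = 1.778
te_Pickup shots = (9 + 4·11 + 25)/6 = 78/6 = 13; σ²_Pickup shots = ((25−9)/6)² = 7.111
te_Editing = (7 + 4·10 + 13)/6 = 60/6 = 10; σ²_Editing = ((13−7)/6)² = 1.000
te_Sound mix = (4 + 4·5 + 6)/6 = 30/6 = 5; σ²_Sound mix = ((6−4)/6)² = 0.111

Forward pass:
ES_Script lock = 0; EF_Script lock = 12
ES_Casting = 0; EF_Casting = 8
ES_Location scouting = max(EF_Script lock=12, EF_Casting=8) = 12; EF_Location scouting = 12+10 = 22
ES_Set construction = 8; EF_Set construction = 8+6 = 14
ES_Costume fitting = 14; EF_Costume fitting = 14+4 = 18
ES_Principal photography = 12; EF_Principal photography = 12+3 = 15
ES_Pickup shots = max(EF_Location scouting=22, EF_Set construction=14) = 22; EF_Pickup shots = 22+13 = 35
ES_Editing = max(EF_Location scouting=22, EF_Set construction=14) = 22; EF_Editing = 22+10 = 32
ES_Sound mix = max(EF_Costume fitting=18, EF_Principal photography=15, EF_Pickup shots=35, EF_Editing=32) = 35; EF_Sound mix = 35+5 = 40
Expected project duration μ = 40 days. Critical path: Script lock → Location scouting → Pickup shots → Sound mix.

Variance along critical path = 7.111 + 1.778 + 7.111 + 0.111 = 16.111; σ = √16.111 = 4.014 days.
Z = (38 − 40) / 4.014 = -0.498
P(T ≤ 38) = Φ(-0.498) ≈ 0.309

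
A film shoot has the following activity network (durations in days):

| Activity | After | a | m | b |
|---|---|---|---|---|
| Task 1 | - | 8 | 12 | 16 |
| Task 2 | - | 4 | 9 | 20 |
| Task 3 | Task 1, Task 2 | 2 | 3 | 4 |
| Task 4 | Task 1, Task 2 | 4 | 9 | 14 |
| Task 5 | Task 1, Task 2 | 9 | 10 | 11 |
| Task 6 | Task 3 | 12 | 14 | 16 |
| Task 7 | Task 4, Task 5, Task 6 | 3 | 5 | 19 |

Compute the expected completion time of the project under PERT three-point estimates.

36 days

te_Task 1 = (8 + 4·12 + 16)/6 = 72/6 = 12
te_Task 2 = (4 + 4·9 + 20)/6 = 60/6 = 10
te_Task 3 = (2 + 4·3 + 4)/6 = 18/6 = 3
te_Task 4 = (4 + 4·9 + 14)/6 = 54/6 = 9
te_Task 5 = (9 + 4·10 + 11)/6 = 60/6 = 10
te_Task 6 = (12 + 4·14 + 16)/6 = 84/6 = 14
te_Task 7 = (3 + 4·5 + 19)/6 = 42/6 = 7

Forward pass:
ES_Task 1 = 0; EF_Task 1 = 12
ES_Task 2 = 0; EF_Task 2 = 10
ES_Task 3 = max(EF_Task 1=12, EF_Task 2=10) = 12; EF_Task 3 = 12+3 = 15
ES_Task 4 = max(EF_Task 1=12, EF_Task 2=10) = 12; EF_Task 4 = 12+9 = 21
ES_Task 5 = max(EF_Task 1=12, EF_Task 2=10) = 12; EF_Task 5 = 12+10 = 22
ES_Task 6 = 15; EF_Task 6 = 15+14 = 29
ES_Task 7 = max(EF_Task 4=21, EF_Task 5=22, EF_Task 6=29) = 29; EF_Task 7 = 29+7 = 36
Expected project duration μ = 36 days. Critical path: Task 1 → Task 3 → Task 6 → Task 7.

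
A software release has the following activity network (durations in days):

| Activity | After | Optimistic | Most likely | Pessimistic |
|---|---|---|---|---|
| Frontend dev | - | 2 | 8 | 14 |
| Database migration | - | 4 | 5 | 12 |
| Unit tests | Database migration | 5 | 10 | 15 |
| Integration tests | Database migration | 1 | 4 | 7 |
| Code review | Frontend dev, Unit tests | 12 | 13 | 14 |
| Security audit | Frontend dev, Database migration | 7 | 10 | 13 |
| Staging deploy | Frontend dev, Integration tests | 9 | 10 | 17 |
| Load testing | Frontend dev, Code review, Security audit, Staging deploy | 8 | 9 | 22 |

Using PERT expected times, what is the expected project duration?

40 days

te_Frontend dev = (2 + 4·8 + 14)/6 = 48/6 = 8
te_Database migration = (4 + 4·5 + 12)/6 = 36/6 = 6
te_Unit tests = (5 + 4·10 + 15)/6 = 60/6 = 10
te_Integration tests = (1 + 4·4 + 7)/6 = 24/6 = 4
te_Code review = (12 + 4·13 + 14)/6 = 78/6 = 13
te_Security audit = (7 + 4·10 + 13)/6 = 60/6 = 10
te_Staging deploy = (9 + 4·10 + 17)/6 = 66/6 = 11
te_Load testing = (8 + 4·9 + 22)/6 = 66/6 = 11

Forward pass:
ES_Frontend dev = 0; EF_Frontend dev = 8
ES_Database migration = 0; EF_Database migration = 6
ES_Unit tests = 6; EF_Unit tests = 6+10 = 16
ES_Integration tests = 6; EF_Integration tests = 6+4 = 10
ES_Code review = max(EF_Frontend dev=8, EF_Unit tests=16) = 16; EF_Code review = 16+13 = 29
ES_Security audit = max(EF_Frontend dev=8, EF_Database migration=6) = 8; EF_Security audit = 8+10 = 18
ES_Staging deploy = max(EF_Frontend dev=8, EF_Integration tests=10) = 10; EF_Staging deploy = 10+11 = 21
ES_Load testing = max(EF_Frontend dev=8, EF_Code review=29, EF_Security audit=18, EF_Staging deploy=21) = 29; EF_Load testing = 29+11 = 40
Expected project duration μ = 40 days. Critical path: Database migration → Unit tests → Code review → Load testing.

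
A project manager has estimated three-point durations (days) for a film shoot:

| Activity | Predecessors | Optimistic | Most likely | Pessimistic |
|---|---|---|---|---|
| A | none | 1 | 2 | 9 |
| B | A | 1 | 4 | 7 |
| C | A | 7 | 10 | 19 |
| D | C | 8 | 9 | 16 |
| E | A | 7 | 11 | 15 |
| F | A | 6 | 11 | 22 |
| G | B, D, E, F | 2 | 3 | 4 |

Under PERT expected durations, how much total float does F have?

9 days

te_A = (1 + 4·2 + 9)/6 = 18/6 = 3
te_B = (1 + 4·4 + 7)/6 = 24/6 = 4
te_C = (7 + 4·10 + 19)/6 = 66/6 = 11
te_D = (8 + 4·9 + 16)/6 = 60/6 = 10
te_E = (7 + 4·11 + 15)/6 = 66/6 = 11
te_F = (6 + 4·11 + 22)/6 = 72/6 = 12
te_G = (2 + 4·3 + 4)/6 = 18/6 = 3

Forward pass:
ES_A = 0; EF_A = 3
ES_B = 3; EF_B = 3+4 = 7
ES_C = 3; EF_C = 3+11 = 14
ES_D = 14; EF_D = 14+10 = 24
ES_E = 3; EF_E = 3+11 = 14
ES_F = 3; EF_F = 3+12 = 15
ES_G = max(EF_B=7, EF_D=24, EF_E=14, EF_F=15) = 24; EF_G = 24+3 = 27
Expected project duration μ = 27 days. Critical path: A → C → D → G.

Backward pass:
LF_G = 27; LS_G = 27−3 = 24
LF_F = LS_G = 24; LS_F = 24−12 = 12
LF_E = LS_G = 24; LS_E = 24−11 = 13
LF_D = LS_G = 24; LS_D = 24−10 = 14
LF_C = LS_D = 14; LS_C = 14−11 = 3
LF_B = LS_G = 24; LS_B = 24−4 = 20
LF_A = min(LS_B=20, LS_C=3, LS_E=13, LS_F=12) = 3; LS_A = 3−3 = 0
Slack_F = LS_F − ES_F = 12 − 3 = 9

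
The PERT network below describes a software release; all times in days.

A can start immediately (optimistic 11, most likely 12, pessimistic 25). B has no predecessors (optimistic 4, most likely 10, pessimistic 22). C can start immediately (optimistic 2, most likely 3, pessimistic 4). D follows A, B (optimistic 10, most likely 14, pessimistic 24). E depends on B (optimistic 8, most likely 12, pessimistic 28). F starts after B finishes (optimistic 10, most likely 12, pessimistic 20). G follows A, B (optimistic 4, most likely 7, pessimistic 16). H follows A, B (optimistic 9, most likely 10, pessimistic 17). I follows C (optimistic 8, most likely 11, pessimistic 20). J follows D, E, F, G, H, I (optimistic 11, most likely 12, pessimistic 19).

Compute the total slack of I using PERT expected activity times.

14 days

te_A = (11 + 4·12 + 25)/6 = 84/6 = 14
te_B = (4 + 4·10 + 22)/6 = 66/6 = 11
te_C = (2 + 4·3 + 4)/6 = 18/6 = 3
te_D = (10 + 4·14 + 24)/6 = 90/6 = 15
te_E = (8 + 4·12 + 28)/6 = 84/6 = 14
te_F = (10 + 4·12 + 20)/6 = 78/6 = 13
te_G = (4 + 4·7 + 16)/6 = 48/6 = 8
te_H = (9 + 4·10 + 17)/6 = 66/6 = 11
te_I = (8 + 4·11 + 20)/6 = 72/6 = 12
te_J = (11 + 4·12 + 19)/6 = 78/6 = 13

Forward pass:
ES_A = 0; EF_A = 14
ES_B = 0; EF_B = 11
ES_C = 0; EF_C = 3
ES_D = max(EF_A=14, EF_B=11) = 14; EF_D = 14+15 = 29
ES_E = 11; EF_E = 11+14 = 25
ES_F = 11; EF_F = 11+13 = 24
ES_G = max(EF_A=14, EF_B=11) = 14; EF_G = 14+8 = 22
ES_H = max(EF_A=14, EF_B=11) = 14; EF_H = 14+11 = 25
ES_I = 3; EF_I = 3+12 = 15
ES_J = max(EF_D=29, EF_E=25, EF_F=24, EF_G=22, EF_H=25, EF_I=15) = 29; EF_J = 29+13 = 42
Expected project duration μ = 42 days. Critical path: A → D → J.

Backward pass:
LF_J = 42; LS_J = 42−13 = 29
LF_I = LS_J = 29; LS_I = 29−12 = 17
LF_H = LS_J = 29; LS_H = 29−11 = 18
LF_G = LS_J = 29; LS_G = 29−8 = 21
LF_F = LS_J = 29; LS_F = 29−13 = 16
LF_E = LS_J = 29; LS_E = 29−14 = 15
LF_D = LS_J = 29; LS_D = 29−15 = 14
LF_C = LS_I = 17; LS_C = 17−3 = 14
LF_B = min(LS_D=14, LS_E=15, LS_F=16, LS_G=21, LS_H=18) = 14; LS_B = 14−11 = 3
LF_A = min(LS_D=14, LS_G=21, LS_H=18) = 14; LS_A = 14−14 = 0
Slack_I = LS_I − ES_I = 17 − 3 = 14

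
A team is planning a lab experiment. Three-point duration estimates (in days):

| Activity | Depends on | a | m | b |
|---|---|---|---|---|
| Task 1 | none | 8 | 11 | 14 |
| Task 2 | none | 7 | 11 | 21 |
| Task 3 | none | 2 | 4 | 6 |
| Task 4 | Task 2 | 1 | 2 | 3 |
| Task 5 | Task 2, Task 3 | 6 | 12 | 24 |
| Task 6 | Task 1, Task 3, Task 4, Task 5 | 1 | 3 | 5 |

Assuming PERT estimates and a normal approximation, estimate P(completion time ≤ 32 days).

te_Task 1 = (8 + 4·11 + 14)/6 = 66/6 = 11; σ²_Task 1 = ((14−8)/6)² = 1.000
te_Task 2 = (7 + 4·11 + 21)/6 = 72/6 = 12; σ²_Task 2 = ((21−7)/6)² = 5.444
te_Task 3 = (2 + 4·4 + 6)/6 = 24/6 = 4; σ²_Task 3 = ((6−2)/6)² = 0.444
te_Task 4 = (1 + 4·2 + 3)/6 = 12/6 = 2; σ²_Task 4 = ((3−1)/6)² = 0.111
te_Task 5 = (6 + 4·12 + 24)/6 = 78/6 = 13; σ²_Task 5 = ((24−6)/6)² = 9.000
te_Task 6 = (1 + 4·3 + 5)/6 = 18/6 = 3; σ²_Task 6 = ((5−1)/6)² = 0.444

Forward pass:
ES_Task 1 = 0; EF_Task 1 = 11
ES_Task 2 = 0; EF_Task 2 = 12
ES_Task 3 = 0; EF_Task 3 = 4
ES_Task 4 = 12; EF_Task 4 = 12+2 = 14
ES_Task 5 = max(EF_Task 2=12, EF_Task 3=4) = 12; EF_Task 5 = 12+13 = 25
ES_Task 6 = max(EF_Task 1=11, EF_Task 3=4, EF_Task 4=14, EF_Task 5=25) = 25; EF_Task 6 = 25+3 = 28
Expected project duration μ = 28 days. Critical path: Task 2 → Task 5 → Task 6.

Variance along critical path = 5.444 + 9.000 + 0.444 = 14.889; σ = √14.889 = 3.859 days.
Z = (32 − 28) / 3.859 = 1.037
P(T ≤ 32) = Φ(1.037) ≈ 0.850

0.850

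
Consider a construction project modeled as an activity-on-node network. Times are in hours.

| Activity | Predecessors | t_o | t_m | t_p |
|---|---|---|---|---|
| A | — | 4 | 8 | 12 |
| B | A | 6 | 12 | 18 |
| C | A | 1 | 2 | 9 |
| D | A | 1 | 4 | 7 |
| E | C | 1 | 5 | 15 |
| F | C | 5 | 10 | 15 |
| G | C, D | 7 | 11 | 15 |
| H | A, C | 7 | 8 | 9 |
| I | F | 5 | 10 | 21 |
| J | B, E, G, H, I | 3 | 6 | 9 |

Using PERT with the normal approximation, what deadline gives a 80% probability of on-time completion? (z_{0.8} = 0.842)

41.2 hours

te_A = (4 + 4·8 + 12)/6 = 48/6 = 8; σ²_A = ((12−4)/6)² = 1.778
te_B = (6 + 4·12 + 18)/6 = 72/6 = 12; σ²_B = ((18−6)/6)² = 4.000
te_C = (1 + 4·2 + 9)/6 = 18/6 = 3; σ²_C = ((9−1)/6)² = 1.778
te_D = (1 + 4·4 + 7)/6 = 24/6 = 4; σ²_D = ((7−1)/6)² = 1.000
te_E = (1 + 4·5 + 15)/6 = 36/6 = 6; σ²_E = ((15−1)/6)² = 5.444
te_F = (5 + 4·10 + 15)/6 = 60/6 = 10; σ²_F = ((15−5)/6)² = 2.778
te_G = (7 + 4·11 + 15)/6 = 66/6 = 11; σ²_G = ((15−7)/6)² = 1.778
te_H = (7 + 4·8 + 9)/6 = 48/6 = 8; σ²_H = ((9−7)/6)² = 0.111
te_I = (5 + 4·10 + 21)/6 = 66/6 = 11; σ²_I = ((21−5)/6)² = 7.111
te_J = (3 + 4·6 + 9)/6 = 36/6 = 6; σ²_J = ((9−3)/6)² = 1.000

Forward pass:
ES_A = 0; EF_A = 8
ES_B = 8; EF_B = 8+12 = 20
ES_C = 8; EF_C = 8+3 = 11
ES_D = 8; EF_D = 8+4 = 12
ES_E = 11; EF_E = 11+6 = 17
ES_F = 11; EF_F = 11+10 = 21
ES_G = max(EF_C=11, EF_D=12) = 12; EF_G = 12+11 = 23
ES_H = max(EF_A=8, EF_C=11) = 11; EF_H = 11+8 = 19
ES_I = 21; EF_I = 21+11 = 32
ES_J = max(EF_B=20, EF_E=17, EF_G=23, EF_H=19, EF_I=32) = 32; EF_J = 32+6 = 38
Expected project duration μ = 38 hours. Critical path: A → C → F → I → J.

Variance along critical path = 1.778 + 1.778 + 2.778 + 7.111 + 1.000 = 14.444; σ = 3.801 hours.
D = μ + z·σ = 38 + 0.842·3.801 = 41.2 hours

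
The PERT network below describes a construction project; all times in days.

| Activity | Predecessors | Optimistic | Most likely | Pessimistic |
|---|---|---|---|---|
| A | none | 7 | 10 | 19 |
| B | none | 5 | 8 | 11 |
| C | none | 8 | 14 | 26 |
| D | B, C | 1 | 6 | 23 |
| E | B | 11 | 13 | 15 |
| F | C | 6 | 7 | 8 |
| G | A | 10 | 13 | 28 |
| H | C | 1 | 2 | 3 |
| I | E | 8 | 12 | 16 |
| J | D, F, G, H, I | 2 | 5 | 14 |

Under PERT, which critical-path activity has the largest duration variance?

J

te_A = (7 + 4·10 + 19)/6 = 66/6 = 11; σ²_A = ((19−7)/6)² = 4.000
te_B = (5 + 4·8 + 11)/6 = 48/6 = 8; σ²_B = ((11−5)/6)² = 1.000
te_C = (8 + 4·14 + 26)/6 = 90/6 = 15; σ²_C = ((26−8)/6)² = 9.000
te_D = (1 + 4·6 + 23)/6 = 48/6 = 8; σ²_D = ((23−1)/6)² = 13.444
te_E = (11 + 4·13 + 15)/6 = 78/6 = 13; σ²_E = ((15−11)/6)² = 0.444
te_F = (6 + 4·7 + 8)/6 = 42/6 = 7; σ²_F = ((8−6)/6)² = 0.111
te_G = (10 + 4·13 + 28)/6 = 90/6 = 15; σ²_G = ((28−10)/6)² = 9.000
te_H = (1 + 4·2 + 3)/6 = 12/6 = 2; σ²_H = ((3−1)/6)² = 0.111
te_I = (8 + 4·12 + 16)/6 = 72/6 = 12; σ²_I = ((16−8)/6)² = 1.778
te_J = (2 + 4·5 + 14)/6 = 36/6 = 6; σ²_J = ((14−2)/6)² = 4.000

Forward pass:
ES_A = 0; EF_A = 11
ES_B = 0; EF_B = 8
ES_C = 0; EF_C = 15
ES_D = max(EF_B=8, EF_C=15) = 15; EF_D = 15+8 = 23
ES_E = 8; EF_E = 8+13 = 21
ES_F = 15; EF_F = 15+7 = 22
ES_G = 11; EF_G = 11+15 = 26
ES_H = 15; EF_H = 15+2 = 17
ES_I = 21; EF_I = 21+12 = 33
ES_J = max(EF_D=23, EF_F=22, EF_G=26, EF_H=17, EF_I=33) = 33; EF_J = 33+6 = 39
Expected project duration μ = 39 days. Critical path: B → E → I → J.

Variances on critical path: σ²_B=1.000, σ²_E=0.444, σ²_I=1.778, σ²_J=4.000.
Largest is σ²_J = 4.000.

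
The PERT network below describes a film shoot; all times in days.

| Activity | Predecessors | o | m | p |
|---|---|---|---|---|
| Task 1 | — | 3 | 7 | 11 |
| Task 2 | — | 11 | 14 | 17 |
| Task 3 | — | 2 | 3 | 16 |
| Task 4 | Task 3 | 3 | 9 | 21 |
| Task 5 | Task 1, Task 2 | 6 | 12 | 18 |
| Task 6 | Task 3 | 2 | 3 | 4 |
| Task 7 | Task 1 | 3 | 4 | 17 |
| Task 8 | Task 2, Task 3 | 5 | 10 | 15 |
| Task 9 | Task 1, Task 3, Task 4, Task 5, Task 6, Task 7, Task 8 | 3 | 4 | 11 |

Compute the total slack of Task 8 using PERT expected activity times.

2 days

te_Task 1 = (3 + 4·7 + 11)/6 = 42/6 = 7
te_Task 2 = (11 + 4·14 + 17)/6 = 84/6 = 14
te_Task 3 = (2 + 4·3 + 16)/6 = 30/6 = 5
te_Task 4 = (3 + 4·9 + 21)/6 = 60/6 = 10
te_Task 5 = (6 + 4·12 + 18)/6 = 72/6 = 12
te_Task 6 = (2 + 4·3 + 4)/6 = 18/6 = 3
te_Task 7 = (3 + 4·4 + 17)/6 = 36/6 = 6
te_Task 8 = (5 + 4·10 + 15)/6 = 60/6 = 10
te_Task 9 = (3 + 4·4 + 11)/6 = 30/6 = 5

Forward pass:
ES_Task 1 = 0; EF_Task 1 = 7
ES_Task 2 = 0; EF_Task 2 = 14
ES_Task 3 = 0; EF_Task 3 = 5
ES_Task 4 = 5; EF_Task 4 = 5+10 = 15
ES_Task 5 = max(EF_Task 1=7, EF_Task 2=14) = 14; EF_Task 5 = 14+12 = 26
ES_Task 6 = 5; EF_Task 6 = 5+3 = 8
ES_Task 7 = 7; EF_Task 7 = 7+6 = 13
ES_Task 8 = max(EF_Task 2=14, EF_Task 3=5) = 14; EF_Task 8 = 14+10 = 24
ES_Task 9 = max(EF_Task 1=7, EF_Task 3=5, EF_Task 4=15, EF_Task 5=26, EF_Task 6=8, EF_Task 7=13, EF_Task 8=24) = 26; EF_Task 9 = 26+5 = 31
Expected project duration μ = 31 days. Critical path: Task 2 → Task 5 → Task 9.

Backward pass:
LF_Task 9 = 31; LS_Task 9 = 31−5 = 26
LF_Task 8 = LS_Task 9 = 26; LS_Task 8 = 26−10 = 16
LF_Task 7 = LS_Task 9 = 26; LS_Task 7 = 26−6 = 20
LF_Task 6 = LS_Task 9 = 26; LS_Task 6 = 26−3 = 23
LF_Task 5 = LS_Task 9 = 26; LS_Task 5 = 26−12 = 14
LF_Task 4 = LS_Task 9 = 26; LS_Task 4 = 26−10 = 16
LF_Task 3 = min(LS_Task 4=16, LS_Task 6=23, LS_Task 8=16, LS_Task 9=26) = 16; LS_Task 3 = 16−5 = 11
LF_Task 2 = min(LS_Task 5=14, LS_Task 8=16) = 14; LS_Task 2 = 14−14 = 0
LF_Task 1 = min(LS_Task 5=14, LS_Task 7=20, LS_Task 9=26) = 14; LS_Task 1 = 14−7 = 7
Slack_Task 8 = LS_Task 8 − ES_Task 8 = 16 − 14 = 2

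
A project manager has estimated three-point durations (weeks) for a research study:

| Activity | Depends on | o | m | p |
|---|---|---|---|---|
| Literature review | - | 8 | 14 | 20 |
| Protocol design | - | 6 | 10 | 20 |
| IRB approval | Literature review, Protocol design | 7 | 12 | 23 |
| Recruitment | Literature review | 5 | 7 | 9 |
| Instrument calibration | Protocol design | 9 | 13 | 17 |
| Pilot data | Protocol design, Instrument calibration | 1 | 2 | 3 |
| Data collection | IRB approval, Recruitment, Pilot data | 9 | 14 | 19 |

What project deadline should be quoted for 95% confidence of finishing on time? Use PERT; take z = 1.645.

te_Literature review = (8 + 4·14 + 20)/6 = 84/6 = 14; σ²_Literature review = ((20−8)/6)² = 4.000
te_Protocol design = (6 + 4·10 + 20)/6 = 66/6 = 11; σ²_Protocol design = ((20−6)/6)² = 5.444
te_IRB approval = (7 + 4·12 + 23)/6 = 78/6 = 13; σ²_IRB approval = ((23−7)/6)² = 7.111
te_Recruitment = (5 + 4·7 + 9)/6 = 42/6 = 7; σ²_Recruitment = ((9−5)/6)² = 0.444
te_Instrument calibration = (9 + 4·13 + 17)/6 = 78/6 = 13; σ²_Instrument calibration = ((17−9)/6)² = 1.778
te_Pilot data = (1 + 4·2 + 3)/6 = 12/6 = 2; σ²_Pilot data = ((3−1)/6)² = 0.111
te_Data collection = (9 + 4·14 + 19)/6 = 84/6 = 14; σ²_Data collection = ((19−9)/6)² = 2.778

Forward pass:
ES_Literature review = 0; EF_Literature review = 14
ES_Protocol design = 0; EF_Protocol design = 11
ES_IRB approval = max(EF_Literature review=14, EF_Protocol design=11) = 14; EF_IRB approval = 14+13 = 27
ES_Recruitment = 14; EF_Recruitment = 14+7 = 21
ES_Instrument calibration = 11; EF_Instrument calibration = 11+13 = 24
ES_Pilot data = max(EF_Protocol design=11, EF_Instrument calibration=24) = 24; EF_Pilot data = 24+2 = 26
ES_Data collection = max(EF_IRB approval=27, EF_Recruitment=21, EF_Pilot data=26) = 27; EF_Data collection = 27+14 = 41
Expected project duration μ = 41 weeks. Critical path: Literature review → IRB approval → Data collection.

Variance along critical path = 4.000 + 7.111 + 2.778 = 13.889; σ = 3.727 weeks.
D = μ + z·σ = 41 + 1.645·3.727 = 47.1 weeks

47.1 weeks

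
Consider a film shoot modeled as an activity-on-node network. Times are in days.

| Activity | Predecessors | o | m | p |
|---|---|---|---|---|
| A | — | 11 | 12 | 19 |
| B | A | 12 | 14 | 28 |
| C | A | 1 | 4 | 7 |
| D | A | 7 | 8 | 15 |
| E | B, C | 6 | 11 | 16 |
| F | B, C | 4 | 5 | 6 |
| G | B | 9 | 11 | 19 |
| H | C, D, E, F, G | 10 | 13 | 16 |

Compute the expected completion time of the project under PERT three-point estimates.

54 days

te_A = (11 + 4·12 + 19)/6 = 78/6 = 13
te_B = (12 + 4·14 + 28)/6 = 96/6 = 16
te_C = (1 + 4·4 + 7)/6 = 24/6 = 4
te_D = (7 + 4·8 + 15)/6 = 54/6 = 9
te_E = (6 + 4·11 + 16)/6 = 66/6 = 11
te_F = (4 + 4·5 + 6)/6 = 30/6 = 5
te_G = (9 + 4·11 + 19)/6 = 72/6 = 12
te_H = (10 + 4·13 + 16)/6 = 78/6 = 13

Forward pass:
ES_A = 0; EF_A = 13
ES_B = 13; EF_B = 13+16 = 29
ES_C = 13; EF_C = 13+4 = 17
ES_D = 13; EF_D = 13+9 = 22
ES_E = max(EF_B=29, EF_C=17) = 29; EF_E = 29+11 = 40
ES_F = max(EF_B=29, EF_C=17) = 29; EF_F = 29+5 = 34
ES_G = 29; EF_G = 29+12 = 41
ES_H = max(EF_C=17, EF_D=22, EF_E=40, EF_F=34, EF_G=41) = 41; EF_H = 41+13 = 54
Expected project duration μ = 54 days. Critical path: A → B → G → H.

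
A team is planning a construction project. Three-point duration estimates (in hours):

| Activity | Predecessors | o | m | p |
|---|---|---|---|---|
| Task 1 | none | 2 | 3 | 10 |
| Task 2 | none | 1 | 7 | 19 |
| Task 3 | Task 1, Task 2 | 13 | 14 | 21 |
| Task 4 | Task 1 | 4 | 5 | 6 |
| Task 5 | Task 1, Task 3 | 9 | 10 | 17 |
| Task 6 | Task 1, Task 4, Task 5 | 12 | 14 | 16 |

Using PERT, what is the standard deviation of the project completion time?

3.61 hours

te_Task 1 = (2 + 4·3 + 10)/6 = 24/6 = 4; σ²_Task 1 = ((10−2)/6)² = 1.778
te_Task 2 = (1 + 4·7 + 19)/6 = 48/6 = 8; σ²_Task 2 = ((19−1)/6)² = 9.000
te_Task 3 = (13 + 4·14 + 21)/6 = 90/6 = 15; σ²_Task 3 = ((21−13)/6)² = 1.778
te_Task 4 = (4 + 4·5 + 6)/6 = 30/6 = 5; σ²_Task 4 = ((6−4)/6)² = 0.111
te_Task 5 = (9 + 4·10 + 17)/6 = 66/6 = 11; σ²_Task 5 = ((17−9)/6)² = 1.778
te_Task 6 = (12 + 4·14 + 16)/6 = 84/6 = 14; σ²_Task 6 = ((16−12)/6)² = 0.444

Forward pass:
ES_Task 1 = 0; EF_Task 1 = 4
ES_Task 2 = 0; EF_Task 2 = 8
ES_Task 3 = max(EF_Task 1=4, EF_Task 2=8) = 8; EF_Task 3 = 8+15 = 23
ES_Task 4 = 4; EF_Task 4 = 4+5 = 9
ES_Task 5 = max(EF_Task 1=4, EF_Task 3=23) = 23; EF_Task 5 = 23+11 = 34
ES_Task 6 = max(EF_Task 1=4, EF_Task 4=9, EF_Task 5=34) = 34; EF_Task 6 = 34+14 = 48
Expected project duration μ = 48 hours. Critical path: Task 2 → Task 3 → Task 5 → Task 6.

Variance along critical path = 9.000 + 1.778 + 1.778 + 0.444 = 13.000
σ = √13.000 = 3.606 hours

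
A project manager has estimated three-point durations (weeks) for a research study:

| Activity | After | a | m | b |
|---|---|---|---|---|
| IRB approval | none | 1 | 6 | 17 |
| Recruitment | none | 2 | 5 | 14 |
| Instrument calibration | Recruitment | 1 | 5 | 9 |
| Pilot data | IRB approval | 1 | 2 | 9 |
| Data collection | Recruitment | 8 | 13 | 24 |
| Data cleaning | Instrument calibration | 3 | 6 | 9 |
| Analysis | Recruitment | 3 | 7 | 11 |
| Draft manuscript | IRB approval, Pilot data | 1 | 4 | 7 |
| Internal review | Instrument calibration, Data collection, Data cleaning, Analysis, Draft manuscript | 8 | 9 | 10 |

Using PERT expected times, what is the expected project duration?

te_IRB approval = (1 + 4·6 + 17)/6 = 42/6 = 7
te_Recruitment = (2 + 4·5 + 14)/6 = 36/6 = 6
te_Instrument calibration = (1 + 4·5 + 9)/6 = 30/6 = 5
te_Pilot data = (1 + 4·2 + 9)/6 = 18/6 = 3
te_Data collection = (8 + 4·13 + 24)/6 = 84/6 = 14
te_Data cleaning = (3 + 4·6 + 9)/6 = 36/6 = 6
te_Analysis = (3 + 4·7 + 11)/6 = 42/6 = 7
te_Draft manuscript = (1 + 4·4 + 7)/6 = 24/6 = 4
te_Internal review = (8 + 4·9 + 10)/6 = 54/6 = 9

Forward pass:
ES_IRB approval = 0; EF_IRB approval = 7
ES_Recruitment = 0; EF_Recruitment = 6
ES_Instrument calibration = 6; EF_Instrument calibration = 6+5 = 11
ES_Pilot data = 7; EF_Pilot data = 7+3 = 10
ES_Data collection = 6; EF_Data collection = 6+14 = 20
ES_Data cleaning = 11; EF_Data cleaning = 11+6 = 17
ES_Analysis = 6; EF_Analysis = 6+7 = 13
ES_Draft manuscript = max(EF_IRB approval=7, EF_Pilot data=10) = 10; EF_Draft manuscript = 10+4 = 14
ES_Internal review = max(EF_Instrument calibration=11, EF_Data collection=20, EF_Data cleaning=17, EF_Analysis=13, EF_Draft manuscript=14) = 20; EF_Internal review = 20+9 = 29
Expected project duration μ = 29 weeks. Critical path: Recruitment → Data collection → Internal review.

29 weeks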